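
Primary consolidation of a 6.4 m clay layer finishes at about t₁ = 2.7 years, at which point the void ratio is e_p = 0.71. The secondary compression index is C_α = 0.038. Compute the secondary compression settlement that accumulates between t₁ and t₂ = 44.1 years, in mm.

Secondary compression: S_s = C_α·H/(1+e_p)·log₁₀(t₂/t₁)
S_s = 0.038×6.4/(1+0.71)×log₁₀(44.1/2.7)
    = 0.1422 × 1.213 = 0.1725 m

S_s ≈ 173 mm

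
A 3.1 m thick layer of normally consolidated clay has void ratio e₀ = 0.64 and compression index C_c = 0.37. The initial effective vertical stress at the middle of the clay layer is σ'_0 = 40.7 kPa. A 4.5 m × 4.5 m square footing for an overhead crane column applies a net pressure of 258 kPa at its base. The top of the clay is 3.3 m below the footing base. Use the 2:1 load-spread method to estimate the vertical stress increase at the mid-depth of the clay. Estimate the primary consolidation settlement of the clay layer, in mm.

S_c ≈ 274 mm

Mid-depth of clay below the footing base: z = 3.3 + 3.1/2 = 4.85 m.
Stress increase at mid-clay by the 2:1 spreading method:
Δσ = qBL/((B+z)(L+z)) = 258×4.5×4.5/((4.5+4.85)(4.5+4.85)) = 59.762 kPa
Final effective stress: σ'_f = σ'_0 + Δσ = 40.7 + 59.762 = 100.46 kPa.
Normally consolidated clay, so the full stress increment lies on the virgin compression line:
S_c = C_c·H/(1+e₀)·log₁₀(σ'_f/σ'_0) = 0.37×3.1/(1+0.64)×log₁₀(100.46/40.7)
    = 0.69939 × 0.3924 = 0.2744 m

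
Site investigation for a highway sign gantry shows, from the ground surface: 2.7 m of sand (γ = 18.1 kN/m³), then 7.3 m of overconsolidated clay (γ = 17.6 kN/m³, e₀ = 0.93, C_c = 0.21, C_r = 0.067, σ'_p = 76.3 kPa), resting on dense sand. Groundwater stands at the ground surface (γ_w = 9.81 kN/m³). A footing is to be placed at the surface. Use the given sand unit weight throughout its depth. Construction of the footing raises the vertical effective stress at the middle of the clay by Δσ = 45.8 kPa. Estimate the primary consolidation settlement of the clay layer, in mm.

Mid-depth of clay below the ground surface: z = 2.7 + 7.3/2 = 6.35 m.
Total vertical stress at mid-clay: σ_v = 18.1×2.7 + 17.6×3.65 = 113.11 kPa.
Pore pressure: u = 9.81×(6.35 − 0) = 62.294 kPa.
Initial effective stress: σ'_0 = σ_v − u = 113.11 − 62.294 = 50.816 kPa.
Final effective stress: σ'_f = 50.816 + 45.8 = 96.616 kPa.
σ'_f = 96.616 > σ'_p = 76.3 kPa, so the stress path crosses the preconsolidation pressure — recompression up to σ'_p, then virgin compression beyond:
S_c = H/(1+e₀)·[C_r·log₁₀(σ'_p/σ'_0) + C_c·log₁₀(σ'_f/σ'_p)]
    = 7.3/1.93 × [0.067×log₁₀(76.3/50.816) + 0.21×log₁₀(96.616/76.3)]
    = 3.7824 × [0.011827 + 0.02153] = 0.1262 m

S_c ≈ 126 mm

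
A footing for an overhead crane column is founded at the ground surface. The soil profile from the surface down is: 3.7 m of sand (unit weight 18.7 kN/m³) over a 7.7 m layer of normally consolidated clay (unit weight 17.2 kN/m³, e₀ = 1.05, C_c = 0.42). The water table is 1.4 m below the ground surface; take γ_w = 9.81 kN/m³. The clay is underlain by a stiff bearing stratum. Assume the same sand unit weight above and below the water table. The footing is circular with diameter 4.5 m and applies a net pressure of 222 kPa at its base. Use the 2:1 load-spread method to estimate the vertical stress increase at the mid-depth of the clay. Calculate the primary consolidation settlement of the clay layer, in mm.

S_c ≈ 237 mm

Mid-depth of clay below the ground surface: z = 3.7 + 7.7/2 = 7.55 m.
Total vertical stress at mid-clay: σ_v = 18.7×3.7 + 17.2×3.85 = 135.41 kPa.
Pore pressure: u = 9.81×(7.55 − 1.4) = 60.332 kPa.
Initial effective stress: σ'_0 = σ_v − u = 135.41 − 60.332 = 75.078 kPa.
Stress increase at mid-clay by the 2:1 spreading method:
Δσ ≈ qD²/(D+z)² = 222×4.5²/(4.5+7.55)² = 30.96 kPa
Final effective stress: σ'_f = σ'_0 + Δσ = 75.078 + 30.96 = 106.04 kPa.
Normally consolidated clay, so the full stress increment lies on the virgin compression line:
S_c = C_c·H/(1+e₀)·log₁₀(σ'_f/σ'_0) = 0.42×7.7/(1+1.05)×log₁₀(106.04/75.078)
    = 1.5776 × 0.14996 = 0.2366 m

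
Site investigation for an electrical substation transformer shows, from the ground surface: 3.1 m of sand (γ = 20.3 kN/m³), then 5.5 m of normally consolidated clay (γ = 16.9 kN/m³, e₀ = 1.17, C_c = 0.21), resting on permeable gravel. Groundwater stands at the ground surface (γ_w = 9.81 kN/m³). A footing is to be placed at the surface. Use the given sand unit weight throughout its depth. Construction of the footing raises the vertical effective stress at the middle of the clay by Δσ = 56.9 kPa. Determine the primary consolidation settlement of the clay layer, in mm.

S_c ≈ 171 mm

Mid-depth of clay below the ground surface: z = 3.1 + 5.5/2 = 5.85 m.
Total vertical stress at mid-clay: σ_v = 20.3×3.1 + 16.9×2.75 = 109.41 kPa.
Pore pressure: u = 9.81×(5.85 − 0) = 57.389 kPa.
Initial effective stress: σ'_0 = σ_v − u = 109.41 − 57.389 = 52.021 kPa.
Final effective stress: σ'_f = σ'_0 + Δσ = 52.021 + 56.9 = 108.92 kPa.
Normally consolidated clay, so the full stress increment lies on the virgin compression line:
S_c = C_c·H/(1+e₀)·log₁₀(σ'_f/σ'_0) = 0.21×5.5/(1+1.17)×log₁₀(108.92/52.021)
    = 0.53226 × 0.32093 = 0.1708 m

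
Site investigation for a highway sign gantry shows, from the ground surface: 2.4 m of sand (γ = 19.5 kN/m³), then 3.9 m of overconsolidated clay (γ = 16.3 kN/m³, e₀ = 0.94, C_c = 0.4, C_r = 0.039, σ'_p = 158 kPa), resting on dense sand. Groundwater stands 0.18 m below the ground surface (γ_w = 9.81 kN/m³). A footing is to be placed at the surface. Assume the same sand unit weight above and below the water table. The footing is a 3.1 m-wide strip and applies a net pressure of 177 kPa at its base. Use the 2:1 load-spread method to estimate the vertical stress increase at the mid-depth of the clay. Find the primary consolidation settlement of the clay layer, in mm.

S_c ≈ 36.9 mm

Mid-depth of clay below the ground surface: z = 2.4 + 3.9/2 = 4.35 m.
Total vertical stress at mid-clay: σ_v = 19.5×2.4 + 16.3×1.95 = 78.585 kPa.
Pore pressure: u = 9.81×(4.35 − 0.18) = 40.908 kPa.
Initial effective stress: σ'_0 = σ_v − u = 78.585 − 40.908 = 37.677 kPa.
Stress increase at mid-clay by the 2:1 spreading method:
Δσ = qB/(B+z) = 177×3.1/(3.1+4.35) = 73.651 kPa
Final effective stress: σ'_f = 37.677 + 73.651 = 111.33 kPa.
σ'_f = 111.33 ≤ σ'_p = 158 kPa, so the clay remains overconsolidated and only the recompression index applies:
S_c = C_r·H/(1+e₀)·log₁₀(σ'_f/σ'_0) = 0.039×3.9/1.94×log₁₀(111.33/37.677)
    = 0.078402 × 0.47054 = 0.03689 m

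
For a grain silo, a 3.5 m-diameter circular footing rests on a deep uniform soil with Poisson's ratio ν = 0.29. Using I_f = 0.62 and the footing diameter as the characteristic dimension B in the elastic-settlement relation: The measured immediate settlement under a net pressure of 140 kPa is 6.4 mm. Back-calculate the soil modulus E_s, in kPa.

S_e = q·B·(1−ν²)/E_s · I_f  ⇒  E_s = q·B·(1−ν²)·I_f / S_e.
E_s = 140 × 3.5 × 0.9159 × 0.62 / 0.0064 = 43480 kPa

E_s ≈ 43500 kPa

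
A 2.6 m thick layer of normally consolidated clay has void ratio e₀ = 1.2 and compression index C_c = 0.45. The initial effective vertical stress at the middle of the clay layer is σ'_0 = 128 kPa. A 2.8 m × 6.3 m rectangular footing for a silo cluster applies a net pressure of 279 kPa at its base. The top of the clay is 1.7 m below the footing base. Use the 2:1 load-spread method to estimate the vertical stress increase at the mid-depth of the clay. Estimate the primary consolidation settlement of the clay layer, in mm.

Mid-depth of clay below the footing base: z = 1.7 + 2.6/2 = 3 m.
Stress increase at mid-clay by the 2:1 spreading method:
Δσ = qBL/((B+z)(L+z)) = 279×2.8×6.3/((2.8+3)(6.3+3)) = 91.241 kPa
Final effective stress: σ'_f = σ'_0 + Δσ = 128 + 91.241 = 219.24 kPa.
Normally consolidated clay, so the full stress increment lies on the virgin compression line:
S_c = C_c·H/(1+e₀)·log₁₀(σ'_f/σ'_0) = 0.45×2.6/(1+1.2)×log₁₀(219.24/128)
    = 0.53182 × 0.23371 = 0.1243 m

S_c ≈ 124 mm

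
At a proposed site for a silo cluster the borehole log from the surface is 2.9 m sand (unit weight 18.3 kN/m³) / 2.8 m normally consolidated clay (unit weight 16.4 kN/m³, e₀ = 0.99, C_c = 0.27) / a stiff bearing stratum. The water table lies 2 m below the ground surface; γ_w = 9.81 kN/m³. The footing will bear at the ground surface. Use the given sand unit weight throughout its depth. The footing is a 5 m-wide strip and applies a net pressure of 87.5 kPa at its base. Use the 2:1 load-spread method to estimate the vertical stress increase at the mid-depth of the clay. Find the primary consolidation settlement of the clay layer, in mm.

Mid-depth of clay below the ground surface: z = 2.9 + 2.8/2 = 4.3 m.
Total vertical stress at mid-clay: σ_v = 18.3×2.9 + 16.4×1.4 = 76.03 kPa.
Pore pressure: u = 9.81×(4.3 − 2) = 22.563 kPa.
Initial effective stress: σ'_0 = σ_v − u = 76.03 − 22.563 = 53.467 kPa.
Stress increase at mid-clay by the 2:1 spreading method:
Δσ = qB/(B+z) = 87.5×5/(5+4.3) = 47.043 kPa
Final effective stress: σ'_f = σ'_0 + Δσ = 53.467 + 47.043 = 100.51 kPa.
Normally consolidated clay, so the full stress increment lies on the virgin compression line:
S_c = C_c·H/(1+e₀)·log₁₀(σ'_f/σ'_0) = 0.27×2.8/(1+0.99)×log₁₀(100.51/53.467)
    = 0.3799 × 0.27412 = 0.1041 m

S_c ≈ 104 mm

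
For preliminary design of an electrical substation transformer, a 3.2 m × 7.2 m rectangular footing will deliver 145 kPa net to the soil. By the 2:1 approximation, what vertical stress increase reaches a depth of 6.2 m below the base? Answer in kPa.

By the 2:1 method the load spreads at 1 horizontal : 2 vertical, so at depth z the loaded area has grown by z in each plan dimension:
Δσ = qBL/((B+z)(L+z)) = 145×3.2×7.2/((3.2+6.2)(7.2+6.2)) = 26.523 kPa

Δσ_z ≈ 26.5 kPa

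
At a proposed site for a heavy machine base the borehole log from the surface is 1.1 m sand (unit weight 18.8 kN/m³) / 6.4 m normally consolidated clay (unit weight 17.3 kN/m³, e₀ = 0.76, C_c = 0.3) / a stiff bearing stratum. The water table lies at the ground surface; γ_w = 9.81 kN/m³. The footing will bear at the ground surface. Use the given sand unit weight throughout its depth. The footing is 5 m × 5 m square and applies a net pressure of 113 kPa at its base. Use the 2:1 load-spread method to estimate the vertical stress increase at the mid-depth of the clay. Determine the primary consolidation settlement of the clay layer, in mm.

Mid-depth of clay below the ground surface: z = 1.1 + 6.4/2 = 4.3 m.
Total vertical stress at mid-clay: σ_v = 18.8×1.1 + 17.3×3.2 = 76.04 kPa.
Pore pressure: u = 9.81×(4.3 − 0) = 42.183 kPa.
Initial effective stress: σ'_0 = σ_v − u = 76.04 − 42.183 = 33.857 kPa.
Stress increase at mid-clay by the 2:1 spreading method:
Δσ = qBL/((B+z)(L+z)) = 113×5×5/((5+4.3)(5+4.3)) = 32.663 kPa
Final effective stress: σ'_f = σ'_0 + Δσ = 33.857 + 32.663 = 66.52 kPa.
Normally consolidated clay, so the full stress increment lies on the virgin compression line:
S_c = C_c·H/(1+e₀)·log₁₀(σ'_f/σ'_0) = 0.3×6.4/(1+0.76)×log₁₀(66.52/33.857)
    = 1.0909 × 0.2933 = 0.32 m

S_c ≈ 320 mm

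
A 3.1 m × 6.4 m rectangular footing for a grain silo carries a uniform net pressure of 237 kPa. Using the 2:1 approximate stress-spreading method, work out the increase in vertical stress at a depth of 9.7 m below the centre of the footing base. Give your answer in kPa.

By the 2:1 method the load spreads at 1 horizontal : 2 vertical, so at depth z the loaded area has grown by z in each plan dimension:
Δσ = qBL/((B+z)(L+z)) = 237×3.1×6.4/((3.1+9.7)(6.4+9.7)) = 22.817 kPa

Δσ_z ≈ 22.8 kPa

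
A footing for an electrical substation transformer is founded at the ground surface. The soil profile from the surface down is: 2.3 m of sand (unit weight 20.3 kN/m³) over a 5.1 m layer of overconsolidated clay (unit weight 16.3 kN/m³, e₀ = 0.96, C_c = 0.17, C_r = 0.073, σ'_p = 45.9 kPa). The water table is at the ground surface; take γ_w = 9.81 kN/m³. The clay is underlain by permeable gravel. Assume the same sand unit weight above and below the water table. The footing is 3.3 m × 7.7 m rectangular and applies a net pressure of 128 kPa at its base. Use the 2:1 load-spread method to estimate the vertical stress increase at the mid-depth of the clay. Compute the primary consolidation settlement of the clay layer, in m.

Mid-depth of clay below the ground surface: z = 2.3 + 5.1/2 = 4.85 m.
Total vertical stress at mid-clay: σ_v = 20.3×2.3 + 16.3×2.55 = 88.255 kPa.
Pore pressure: u = 9.81×(4.85 − 0) = 47.578 kPa.
Initial effective stress: σ'_0 = σ_v − u = 88.255 − 47.578 = 40.677 kPa.
Stress increase at mid-clay by the 2:1 spreading method:
Δσ = qBL/((B+z)(L+z)) = 128×3.3×7.7/((3.3+4.85)(7.7+4.85)) = 31.799 kPa
Final effective stress: σ'_f = 40.677 + 31.799 = 72.476 kPa.
σ'_f = 72.476 > σ'_p = 45.9 kPa, so the stress path crosses the preconsolidation pressure — recompression up to σ'_p, then virgin compression beyond:
S_c = H/(1+e₀)·[C_r·log₁₀(σ'_p/σ'_0) + C_c·log₁₀(σ'_f/σ'_p)]
    = 5.1/1.96 × [0.073×log₁₀(45.9/40.677) + 0.17×log₁₀(72.476/45.9)]
    = 2.602 × [0.0038299 + 0.033725] = 0.09772 m

S_c ≈ 0.0977 m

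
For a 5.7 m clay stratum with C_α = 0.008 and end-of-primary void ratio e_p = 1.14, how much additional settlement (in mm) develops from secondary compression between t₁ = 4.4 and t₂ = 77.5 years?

S_s ≈ 26.5 mm

Secondary compression: S_s = C_α·H/(1+e_p)·log₁₀(t₂/t₁)
S_s = 0.008×5.7/(1+1.14)×log₁₀(77.5/4.4)
    = 0.02131 × 1.246 = 0.02655 m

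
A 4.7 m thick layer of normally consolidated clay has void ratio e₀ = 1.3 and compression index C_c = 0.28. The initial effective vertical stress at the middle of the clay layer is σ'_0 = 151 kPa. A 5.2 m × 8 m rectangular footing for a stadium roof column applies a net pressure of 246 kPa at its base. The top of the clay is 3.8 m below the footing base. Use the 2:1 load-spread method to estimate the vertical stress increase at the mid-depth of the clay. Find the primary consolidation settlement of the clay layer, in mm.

Mid-depth of clay below the footing base: z = 3.8 + 4.7/2 = 6.15 m.
Stress increase at mid-clay by the 2:1 spreading method:
Δσ = qBL/((B+z)(L+z)) = 246×5.2×8/((5.2+6.15)(8+6.15)) = 63.72 kPa
Final effective stress: σ'_f = σ'_0 + Δσ = 151 + 63.72 = 214.72 kPa.
Normally consolidated clay, so the full stress increment lies on the virgin compression line:
S_c = C_c·H/(1+e₀)·log₁₀(σ'_f/σ'_0) = 0.28×4.7/(1+1.3)×log₁₀(214.72/151)
    = 0.57217 × 0.1529 = 0.08748 m

S_c ≈ 87.5 mm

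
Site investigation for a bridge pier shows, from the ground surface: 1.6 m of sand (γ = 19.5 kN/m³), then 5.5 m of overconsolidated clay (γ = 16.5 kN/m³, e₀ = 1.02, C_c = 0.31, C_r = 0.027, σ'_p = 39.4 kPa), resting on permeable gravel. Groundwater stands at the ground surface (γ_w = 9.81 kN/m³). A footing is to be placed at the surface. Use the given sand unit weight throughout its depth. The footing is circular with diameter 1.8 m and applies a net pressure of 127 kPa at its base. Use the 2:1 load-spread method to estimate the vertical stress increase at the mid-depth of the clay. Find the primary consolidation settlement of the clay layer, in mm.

Mid-depth of clay below the ground surface: z = 1.6 + 5.5/2 = 4.35 m.
Total vertical stress at mid-clay: σ_v = 19.5×1.6 + 16.5×2.75 = 76.575 kPa.
Pore pressure: u = 9.81×(4.35 − 0) = 42.673 kPa.
Initial effective stress: σ'_0 = σ_v − u = 76.575 − 42.673 = 33.902 kPa.
Stress increase at mid-clay by the 2:1 spreading method:
Δσ ≈ qD²/(D+z)² = 127×1.8²/(1.8+4.35)² = 10.879 kPa
Final effective stress: σ'_f = 33.902 + 10.879 = 44.781 kPa.
σ'_f = 44.781 > σ'_p = 39.4 kPa, so the stress path crosses the preconsolidation pressure — recompression up to σ'_p, then virgin compression beyond:
S_c = H/(1+e₀)·[C_r·log₁₀(σ'_p/σ'_0) + C_c·log₁₀(σ'_f/σ'_p)]
    = 5.5/2.02 × [0.027×log₁₀(39.4/33.902) + 0.31×log₁₀(44.781/39.4)]
    = 2.7228 × [0.0017623 + 0.017235] = 0.05173 m

S_c ≈ 51.7 mm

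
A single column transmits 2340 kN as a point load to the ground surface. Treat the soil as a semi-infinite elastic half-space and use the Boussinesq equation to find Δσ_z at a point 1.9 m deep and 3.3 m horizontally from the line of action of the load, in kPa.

Boussinesq vertical stress below a point load on an elastic half-space:
Δσ_z = 3P/(2πz²) · [1 + (r/z)²]^(−5/2)
r/z = 3.3/1.9 = 1.7368; [1+(r/z)²]^(−5/2) = 0.030928.
Δσ_z = 3×2340/(2π×1.9²) × 0.030928 = 309.49 × 0.030928 = 9.572 kPa

Δσ_z ≈ 9.57 kPa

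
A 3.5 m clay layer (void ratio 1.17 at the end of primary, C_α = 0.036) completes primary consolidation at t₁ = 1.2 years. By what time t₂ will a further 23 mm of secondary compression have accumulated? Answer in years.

S_s = C_α·H/(1+e_p)·log₁₀(t₂/t₁) ⇒ log₁₀(t₂/t₁) = S_s·(1+e_p)/(C_α·H).
log₁₀(t₂/t₁) = 0.023 × (1+1.17) / (0.036×3.5) = 0.3961
t₂ = t₁ × 10^0.3961 = 1.2 × 2.489 = 2.987 years

t₂ ≈ 2.99 years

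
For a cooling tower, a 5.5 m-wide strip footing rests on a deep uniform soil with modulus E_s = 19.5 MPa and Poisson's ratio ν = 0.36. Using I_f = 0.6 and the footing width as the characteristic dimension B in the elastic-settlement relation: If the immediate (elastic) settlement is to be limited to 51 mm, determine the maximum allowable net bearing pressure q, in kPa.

q ≈ 346 kPa

E_s = 19.5 MPa = 19500 kPa.
S_e = q·B·(1−ν²)/E_s · I_f  ⇒  q = S_e·E_s / (B·(1−ν²)·I_f).
q = 0.051 × 19500 / (5.5 × 0.8704 × 0.6) = 346.2 kPa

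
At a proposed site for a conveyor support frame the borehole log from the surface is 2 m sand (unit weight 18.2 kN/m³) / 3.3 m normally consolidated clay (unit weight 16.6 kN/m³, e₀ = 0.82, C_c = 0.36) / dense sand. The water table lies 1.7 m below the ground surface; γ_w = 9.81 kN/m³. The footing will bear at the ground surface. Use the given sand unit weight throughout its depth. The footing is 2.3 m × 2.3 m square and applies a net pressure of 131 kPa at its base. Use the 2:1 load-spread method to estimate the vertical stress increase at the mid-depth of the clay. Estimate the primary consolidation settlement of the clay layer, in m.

Mid-depth of clay below the ground surface: z = 2 + 3.3/2 = 3.65 m.
Total vertical stress at mid-clay: σ_v = 18.2×2 + 16.6×1.65 = 63.79 kPa.
Pore pressure: u = 9.81×(3.65 − 1.7) = 19.13 kPa.
Initial effective stress: σ'_0 = σ_v − u = 63.79 − 19.13 = 44.66 kPa.
Stress increase at mid-clay by the 2:1 spreading method:
Δσ = qBL/((B+z)(L+z)) = 131×2.3×2.3/((2.3+3.65)(2.3+3.65)) = 19.575 kPa
Final effective stress: σ'_f = σ'_0 + Δσ = 44.66 + 19.575 = 64.235 kPa.
Normally consolidated clay, so the full stress increment lies on the virgin compression line:
S_c = C_c·H/(1+e₀)·log₁₀(σ'_f/σ'_0) = 0.36×3.3/(1+0.82)×log₁₀(64.235/44.66)
    = 0.65275 × 0.15785 = 0.103 m

S_c ≈ 0.103 m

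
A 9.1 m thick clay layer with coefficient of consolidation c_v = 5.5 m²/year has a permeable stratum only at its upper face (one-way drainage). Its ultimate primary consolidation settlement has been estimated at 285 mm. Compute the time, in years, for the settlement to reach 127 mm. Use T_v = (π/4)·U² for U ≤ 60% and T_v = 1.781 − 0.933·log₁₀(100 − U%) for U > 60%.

Drainage path length: H_d = H = 9.1 m (single drainage).
U = S(t)/S_ult = 127/285 = 0.4456.
U ≤ 60%: T_v = (π/4)·U² = (π/4)×0.44561² = 0.15596.
t = T_v·H_d²/c_v = 0.15596×9.1²/5.5 = 2.348 years.

t ≈ 2.35 years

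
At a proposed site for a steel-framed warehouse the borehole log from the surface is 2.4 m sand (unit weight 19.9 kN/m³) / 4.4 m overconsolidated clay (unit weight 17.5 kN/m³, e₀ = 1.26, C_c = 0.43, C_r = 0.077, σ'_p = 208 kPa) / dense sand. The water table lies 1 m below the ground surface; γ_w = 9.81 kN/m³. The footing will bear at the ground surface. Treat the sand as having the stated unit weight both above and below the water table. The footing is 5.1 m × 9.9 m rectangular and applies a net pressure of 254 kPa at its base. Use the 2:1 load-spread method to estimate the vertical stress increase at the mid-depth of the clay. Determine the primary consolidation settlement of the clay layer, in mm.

Mid-depth of clay below the ground surface: z = 2.4 + 4.4/2 = 4.6 m.
Total vertical stress at mid-clay: σ_v = 19.9×2.4 + 17.5×2.2 = 86.26 kPa.
Pore pressure: u = 9.81×(4.6 − 1) = 35.316 kPa.
Initial effective stress: σ'_0 = σ_v − u = 86.26 − 35.316 = 50.944 kPa.
Stress increase at mid-clay by the 2:1 spreading method:
Δσ = qBL/((B+z)(L+z)) = 254×5.1×9.9/((5.1+4.6)(9.9+4.6)) = 91.18 kPa
Final effective stress: σ'_f = 50.944 + 91.18 = 142.12 kPa.
σ'_f = 142.12 ≤ σ'_p = 208 kPa, so the clay remains overconsolidated and only the recompression index applies:
S_c = C_r·H/(1+e₀)·log₁₀(σ'_f/σ'_0) = 0.077×4.4/2.26×log₁₀(142.12/50.944)
    = 0.14991 × 0.44556 = 0.06679 m

S_c ≈ 66.8 mm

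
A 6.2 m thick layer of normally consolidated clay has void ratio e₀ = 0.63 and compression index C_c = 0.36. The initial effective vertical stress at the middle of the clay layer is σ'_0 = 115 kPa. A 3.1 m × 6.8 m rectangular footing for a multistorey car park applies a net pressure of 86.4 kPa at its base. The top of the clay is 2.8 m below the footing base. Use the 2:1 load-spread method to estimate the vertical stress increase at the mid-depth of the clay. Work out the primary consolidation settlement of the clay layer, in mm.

S_c ≈ 77.1 mm

Mid-depth of clay below the footing base: z = 2.8 + 6.2/2 = 5.9 m.
Stress increase at mid-clay by the 2:1 spreading method:
Δσ = qBL/((B+z)(L+z)) = 86.4×3.1×6.8/((3.1+5.9)(6.8+5.9)) = 15.934 kPa
Final effective stress: σ'_f = σ'_0 + Δσ = 115 + 15.934 = 130.93 kPa.
Normally consolidated clay, so the full stress increment lies on the virgin compression line:
S_c = C_c·H/(1+e₀)·log₁₀(σ'_f/σ'_0) = 0.36×6.2/(1+0.63)×log₁₀(130.93/115)
    = 1.3693 × 0.056341 = 0.07715 m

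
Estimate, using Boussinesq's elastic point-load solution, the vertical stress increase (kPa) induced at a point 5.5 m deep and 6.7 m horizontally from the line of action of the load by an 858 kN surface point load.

Boussinesq vertical stress below a point load on an elastic half-space:
Δσ_z = 3P/(2πz²) · [1 + (r/z)²]^(−5/2)
r/z = 6.7/5.5 = 1.2182; [1+(r/z)²]^(−5/2) = 0.10283.
Δσ_z = 3×858/(2π×5.5²) × 0.10283 = 13.543 × 0.10283 = 1.393 kPa

Δσ_z ≈ 1.39 kPa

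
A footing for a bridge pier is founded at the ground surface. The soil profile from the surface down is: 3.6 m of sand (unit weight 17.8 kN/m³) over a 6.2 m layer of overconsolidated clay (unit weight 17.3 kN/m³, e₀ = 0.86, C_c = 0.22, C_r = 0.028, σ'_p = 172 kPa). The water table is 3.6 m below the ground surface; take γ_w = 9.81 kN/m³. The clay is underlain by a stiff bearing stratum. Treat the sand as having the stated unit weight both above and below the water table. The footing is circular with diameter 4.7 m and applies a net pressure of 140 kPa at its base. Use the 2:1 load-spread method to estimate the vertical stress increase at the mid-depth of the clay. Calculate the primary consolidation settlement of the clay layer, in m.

Mid-depth of clay below the ground surface: z = 3.6 + 6.2/2 = 6.7 m.
Total vertical stress at mid-clay: σ_v = 17.8×3.6 + 17.3×3.1 = 117.71 kPa.
Pore pressure: u = 9.81×(6.7 − 3.6) = 30.411 kPa.
Initial effective stress: σ'_0 = σ_v − u = 117.71 − 30.411 = 87.299 kPa.
Stress increase at mid-clay by the 2:1 spreading method:
Δσ ≈ qD²/(D+z)² = 140×4.7²/(4.7+6.7)² = 23.797 kPa
Final effective stress: σ'_f = 87.299 + 23.797 = 111.1 kPa.
σ'_f = 111.1 ≤ σ'_p = 172 kPa, so the clay remains overconsolidated and only the recompression index applies:
S_c = C_r·H/(1+e₀)·log₁₀(σ'_f/σ'_0) = 0.028×6.2/1.86×log₁₀(111.1/87.299)
    = 0.093332 × 0.1047 = 0.009772 m

S_c ≈ 0.00977 m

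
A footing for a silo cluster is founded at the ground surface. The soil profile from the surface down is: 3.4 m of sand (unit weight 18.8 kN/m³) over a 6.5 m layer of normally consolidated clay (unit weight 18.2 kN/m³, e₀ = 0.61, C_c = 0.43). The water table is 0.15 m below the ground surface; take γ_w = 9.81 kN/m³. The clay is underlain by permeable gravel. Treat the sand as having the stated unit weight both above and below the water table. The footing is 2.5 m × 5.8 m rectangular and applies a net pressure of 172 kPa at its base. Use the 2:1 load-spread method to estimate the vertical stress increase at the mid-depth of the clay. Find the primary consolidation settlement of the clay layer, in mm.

Mid-depth of clay below the ground surface: z = 3.4 + 6.5/2 = 6.65 m.
Total vertical stress at mid-clay: σ_v = 18.8×3.4 + 18.2×3.25 = 123.07 kPa.
Pore pressure: u = 9.81×(6.65 − 0.15) = 63.765 kPa.
Initial effective stress: σ'_0 = σ_v − u = 123.07 − 63.765 = 59.305 kPa.
Stress increase at mid-clay by the 2:1 spreading method:
Δσ = qBL/((B+z)(L+z)) = 172×2.5×5.8/((2.5+6.65)(5.8+6.65)) = 21.893 kPa
Final effective stress: σ'_f = σ'_0 + Δσ = 59.305 + 21.893 = 81.198 kPa.
Normally consolidated clay, so the full stress increment lies on the virgin compression line:
S_c = C_c·H/(1+e₀)·log₁₀(σ'_f/σ'_0) = 0.43×6.5/(1+0.61)×log₁₀(81.198/59.305)
    = 1.736 × 0.13645 = 0.2369 m

S_c ≈ 237 mm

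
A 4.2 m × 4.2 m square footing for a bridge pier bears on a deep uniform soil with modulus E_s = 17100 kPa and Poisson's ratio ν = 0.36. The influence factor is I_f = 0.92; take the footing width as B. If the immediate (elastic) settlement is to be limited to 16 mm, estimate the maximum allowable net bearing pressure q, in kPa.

S_e = q·B·(1−ν²)/E_s · I_f  ⇒  q = S_e·E_s / (B·(1−ν²)·I_f).
q = 0.016 × 17100 / (4.2 × 0.8704 × 0.92) = 81.35 kPa

q ≈ 81.4 kPa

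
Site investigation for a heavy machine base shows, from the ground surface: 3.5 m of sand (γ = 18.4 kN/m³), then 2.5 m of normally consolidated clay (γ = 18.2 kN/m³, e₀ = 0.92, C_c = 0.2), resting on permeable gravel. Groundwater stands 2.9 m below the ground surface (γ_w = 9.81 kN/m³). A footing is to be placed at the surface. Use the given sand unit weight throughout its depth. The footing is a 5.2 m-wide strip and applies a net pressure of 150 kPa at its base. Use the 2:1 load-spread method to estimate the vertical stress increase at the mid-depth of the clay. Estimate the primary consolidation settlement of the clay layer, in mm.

Mid-depth of clay below the ground surface: z = 3.5 + 2.5/2 = 4.75 m.
Total vertical stress at mid-clay: σ_v = 18.4×3.5 + 18.2×1.25 = 87.15 kPa.
Pore pressure: u = 9.81×(4.75 − 2.9) = 18.149 kPa.
Initial effective stress: σ'_0 = σ_v − u = 87.15 − 18.149 = 69.001 kPa.
Stress increase at mid-clay by the 2:1 spreading method:
Δσ = qB/(B+z) = 150×5.2/(5.2+4.75) = 78.392 kPa
Final effective stress: σ'_f = σ'_0 + Δσ = 69.001 + 78.392 = 147.39 kPa.
Normally consolidated clay, so the full stress increment lies on the virgin compression line:
S_c = C_c·H/(1+e₀)·log₁₀(σ'_f/σ'_0) = 0.2×2.5/(1+0.92)×log₁₀(147.39/69.001)
    = 0.26042 × 0.32961 = 0.08584 m

S_c ≈ 85.8 mm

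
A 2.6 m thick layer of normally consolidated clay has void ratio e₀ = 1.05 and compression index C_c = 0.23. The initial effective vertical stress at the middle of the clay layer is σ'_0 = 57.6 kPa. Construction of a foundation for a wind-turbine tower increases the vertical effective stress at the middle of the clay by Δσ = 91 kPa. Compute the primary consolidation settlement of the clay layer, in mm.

S_c ≈ 120 mm

Final effective stress: σ'_f = σ'_0 + Δσ = 57.6 + 91 = 148.6 kPa.
Normally consolidated clay, so the full stress increment lies on the virgin compression line:
S_c = C_c·H/(1+e₀)·log₁₀(σ'_f/σ'_0) = 0.23×2.6/(1+1.05)×log₁₀(148.6/57.6)
    = 0.29171 × 0.4116 = 0.1201 m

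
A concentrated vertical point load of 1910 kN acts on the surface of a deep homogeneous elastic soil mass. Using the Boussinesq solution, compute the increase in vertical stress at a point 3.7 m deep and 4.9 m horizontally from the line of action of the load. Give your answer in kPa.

Boussinesq vertical stress below a point load on an elastic half-space:
Δσ_z = 3P/(2πz²) · [1 + (r/z)²]^(−5/2)
r/z = 4.9/3.7 = 1.3243; [1+(r/z)²]^(−5/2) = 0.079461.
Δσ_z = 3×1910/(2π×3.7²) × 0.079461 = 66.615 × 0.079461 = 5.293 kPa

Δσ_z ≈ 5.29 kPa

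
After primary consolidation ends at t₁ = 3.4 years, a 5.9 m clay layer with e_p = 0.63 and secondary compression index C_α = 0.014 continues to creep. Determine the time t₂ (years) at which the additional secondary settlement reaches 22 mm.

S_s = C_α·H/(1+e_p)·log₁₀(t₂/t₁) ⇒ log₁₀(t₂/t₁) = S_s·(1+e_p)/(C_α·H).
log₁₀(t₂/t₁) = 0.022 × (1+0.63) / (0.014×5.9) = 0.4341
t₂ = t₁ × 10^0.4341 = 3.4 × 2.717 = 9.239 years

t₂ ≈ 9.24 years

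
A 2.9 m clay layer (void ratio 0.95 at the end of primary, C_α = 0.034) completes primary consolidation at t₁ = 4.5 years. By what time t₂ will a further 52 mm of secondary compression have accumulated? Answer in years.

S_s = C_α·H/(1+e_p)·log₁₀(t₂/t₁) ⇒ log₁₀(t₂/t₁) = S_s·(1+e_p)/(C_α·H).
log₁₀(t₂/t₁) = 0.052 × (1+0.95) / (0.034×2.9) = 1.028
t₂ = t₁ × 10^1.028 = 4.5 × 10.68 = 48.04 years

t₂ ≈ 48 years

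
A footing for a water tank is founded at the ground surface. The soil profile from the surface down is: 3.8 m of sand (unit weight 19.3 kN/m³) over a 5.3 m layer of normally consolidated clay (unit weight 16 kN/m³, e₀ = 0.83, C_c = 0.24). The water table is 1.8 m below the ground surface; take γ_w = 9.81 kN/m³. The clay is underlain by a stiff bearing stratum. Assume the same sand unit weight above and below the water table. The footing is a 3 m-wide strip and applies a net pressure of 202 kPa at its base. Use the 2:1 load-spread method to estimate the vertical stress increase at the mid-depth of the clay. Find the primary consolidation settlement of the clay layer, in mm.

Mid-depth of clay below the ground surface: z = 3.8 + 5.3/2 = 6.45 m.
Total vertical stress at mid-clay: σ_v = 19.3×3.8 + 16×2.65 = 115.74 kPa.
Pore pressure: u = 9.81×(6.45 − 1.8) = 45.617 kPa.
Initial effective stress: σ'_0 = σ_v − u = 115.74 − 45.617 = 70.123 kPa.
Stress increase at mid-clay by the 2:1 spreading method:
Δσ = qB/(B+z) = 202×3/(3+6.45) = 64.127 kPa
Final effective stress: σ'_f = σ'_0 + Δσ = 70.123 + 64.127 = 134.25 kPa.
Normally consolidated clay, so the full stress increment lies on the virgin compression line:
S_c = C_c·H/(1+e₀)·log₁₀(σ'_f/σ'_0) = 0.24×5.3/(1+0.83)×log₁₀(134.25/70.123)
    = 0.69508 × 0.28205 = 0.196 m

S_c ≈ 196 mm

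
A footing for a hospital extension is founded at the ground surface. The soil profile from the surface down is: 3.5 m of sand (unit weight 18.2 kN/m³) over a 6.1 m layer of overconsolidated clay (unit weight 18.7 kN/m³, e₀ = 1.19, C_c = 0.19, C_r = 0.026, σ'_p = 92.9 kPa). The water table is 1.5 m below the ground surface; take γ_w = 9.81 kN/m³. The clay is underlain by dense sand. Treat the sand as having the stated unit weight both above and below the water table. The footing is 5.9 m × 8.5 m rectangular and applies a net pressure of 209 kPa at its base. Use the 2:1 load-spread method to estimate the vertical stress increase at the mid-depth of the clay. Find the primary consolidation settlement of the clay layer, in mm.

Mid-depth of clay below the ground surface: z = 3.5 + 6.1/2 = 6.55 m.
Total vertical stress at mid-clay: σ_v = 18.2×3.5 + 18.7×3.05 = 120.73 kPa.
Pore pressure: u = 9.81×(6.55 − 1.5) = 49.541 kPa.
Initial effective stress: σ'_0 = σ_v − u = 120.73 − 49.541 = 71.189 kPa.
Stress increase at mid-clay by the 2:1 spreading method:
Δσ = qBL/((B+z)(L+z)) = 209×5.9×8.5/((5.9+6.55)(8.5+6.55)) = 55.939 kPa
Final effective stress: σ'_f = 71.189 + 55.939 = 127.13 kPa.
σ'_f = 127.13 > σ'_p = 92.9 kPa, so the stress path crosses the preconsolidation pressure — recompression up to σ'_p, then virgin compression beyond:
S_c = H/(1+e₀)·[C_r·log₁₀(σ'_p/σ'_0) + C_c·log₁₀(σ'_f/σ'_p)]
    = 6.1/2.19 × [0.026×log₁₀(92.9/71.189) + 0.19×log₁₀(127.13/92.9)]
    = 2.7854 × [0.0030057 + 0.025884] = 0.08047 m

S_c ≈ 80.5 mm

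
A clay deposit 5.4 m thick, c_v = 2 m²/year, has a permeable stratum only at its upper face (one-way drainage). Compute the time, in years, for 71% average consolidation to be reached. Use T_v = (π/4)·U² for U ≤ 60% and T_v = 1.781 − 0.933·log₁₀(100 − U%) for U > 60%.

t ≈ 6.07 years

Drainage path length: H_d = H = 5.4 m (single drainage).
U > 60%: T_v = 1.781 − 0.933·log₁₀(100 − 71) = 0.41658.
t = T_v·H_d²/c_v = 0.41658×5.4²/2 = 6.074 years.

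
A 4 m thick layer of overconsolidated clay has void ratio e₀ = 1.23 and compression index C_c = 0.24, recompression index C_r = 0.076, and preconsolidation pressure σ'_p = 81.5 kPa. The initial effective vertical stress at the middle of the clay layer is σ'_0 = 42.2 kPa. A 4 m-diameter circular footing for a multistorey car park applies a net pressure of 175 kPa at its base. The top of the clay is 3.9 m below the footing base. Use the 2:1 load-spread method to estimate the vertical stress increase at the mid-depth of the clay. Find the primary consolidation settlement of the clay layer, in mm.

Mid-depth of clay below the footing base: z = 3.9 + 4/2 = 5.9 m.
Stress increase at mid-clay by the 2:1 spreading method:
Δσ ≈ qD²/(D+z)² = 175×4²/(4+5.9)² = 28.569 kPa
Final effective stress: σ'_f = 42.2 + 28.569 = 70.769 kPa.
σ'_f = 70.769 ≤ σ'_p = 81.5 kPa, so the clay remains overconsolidated and only the recompression index applies:
S_c = C_r·H/(1+e₀)·log₁₀(σ'_f/σ'_0) = 0.076×4/2.23×log₁₀(70.769/42.2)
    = 0.13632 × 0.22453 = 0.03061 m

S_c ≈ 30.6 mm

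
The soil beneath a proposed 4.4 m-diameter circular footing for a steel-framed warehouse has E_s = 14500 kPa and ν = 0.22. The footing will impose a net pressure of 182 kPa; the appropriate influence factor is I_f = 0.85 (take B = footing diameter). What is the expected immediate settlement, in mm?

Immediate (elastic) settlement: S_e = q·B·(1−ν²)/E_s · I_f.
S_e = 182 × 4.4 × (1 − 0.22²) / 14500 × 0.85
    = 182 × 4.4 × 0.9516 / 14500 × 0.85
    = 0.04467 m = 44.67 mm

S_e ≈ 44.7 mm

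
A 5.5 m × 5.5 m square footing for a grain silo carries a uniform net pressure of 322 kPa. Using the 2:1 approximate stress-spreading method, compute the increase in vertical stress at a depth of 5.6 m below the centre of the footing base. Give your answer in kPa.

Δσ_z ≈ 79.1 kPa

By the 2:1 method the load spreads at 1 horizontal : 2 vertical, so at depth z the loaded area has grown by z in each plan dimension:
Δσ = qBL/((B+z)(L+z)) = 322×5.5×5.5/((5.5+5.6)(5.5+5.6)) = 79.056 kPa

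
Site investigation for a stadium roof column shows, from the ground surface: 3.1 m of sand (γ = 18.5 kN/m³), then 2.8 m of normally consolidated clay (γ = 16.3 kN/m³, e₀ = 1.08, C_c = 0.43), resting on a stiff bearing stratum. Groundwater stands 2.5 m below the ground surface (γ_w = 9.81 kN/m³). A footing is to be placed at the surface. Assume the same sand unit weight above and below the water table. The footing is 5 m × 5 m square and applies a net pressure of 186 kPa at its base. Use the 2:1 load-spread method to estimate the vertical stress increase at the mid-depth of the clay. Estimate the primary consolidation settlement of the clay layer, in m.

Mid-depth of clay below the ground surface: z = 3.1 + 2.8/2 = 4.5 m.
Total vertical stress at mid-clay: σ_v = 18.5×3.1 + 16.3×1.4 = 80.17 kPa.
Pore pressure: u = 9.81×(4.5 − 2.5) = 19.62 kPa.
Initial effective stress: σ'_0 = σ_v − u = 80.17 − 19.62 = 60.55 kPa.
Stress increase at mid-clay by the 2:1 spreading method:
Δσ = qBL/((B+z)(L+z)) = 186×5×5/((5+4.5)(5+4.5)) = 51.524 kPa
Final effective stress: σ'_f = σ'_0 + Δσ = 60.55 + 51.524 = 112.07 kPa.
Normally consolidated clay, so the full stress increment lies on the virgin compression line:
S_c = C_c·H/(1+e₀)·log₁₀(σ'_f/σ'_0) = 0.43×2.8/(1+1.08)×log₁₀(112.07/60.55)
    = 0.57885 × 0.26738 = 0.1548 m

S_c ≈ 0.155 m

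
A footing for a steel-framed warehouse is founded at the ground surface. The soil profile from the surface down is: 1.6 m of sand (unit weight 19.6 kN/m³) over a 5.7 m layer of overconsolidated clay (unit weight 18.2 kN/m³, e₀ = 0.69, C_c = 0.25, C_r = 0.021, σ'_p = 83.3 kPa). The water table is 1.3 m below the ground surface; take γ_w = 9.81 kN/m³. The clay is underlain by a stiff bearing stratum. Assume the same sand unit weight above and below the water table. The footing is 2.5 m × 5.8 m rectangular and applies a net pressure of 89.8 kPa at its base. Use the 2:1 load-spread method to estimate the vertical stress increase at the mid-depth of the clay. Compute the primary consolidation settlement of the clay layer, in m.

Mid-depth of clay below the ground surface: z = 1.6 + 5.7/2 = 4.45 m.
Total vertical stress at mid-clay: σ_v = 19.6×1.6 + 18.2×2.85 = 83.23 kPa.
Pore pressure: u = 9.81×(4.45 − 1.3) = 30.902 kPa.
Initial effective stress: σ'_0 = σ_v − u = 83.23 − 30.902 = 52.328 kPa.
Stress increase at mid-clay by the 2:1 spreading method:
Δσ = qBL/((B+z)(L+z)) = 89.8×2.5×5.8/((2.5+4.45)(5.8+4.45)) = 18.278 kPa
Final effective stress: σ'_f = 52.328 + 18.278 = 70.606 kPa.
σ'_f = 70.606 ≤ σ'_p = 83.3 kPa, so the clay remains overconsolidated and only the recompression index applies:
S_c = C_r·H/(1+e₀)·log₁₀(σ'_f/σ'_0) = 0.021×5.7/1.69×log₁₀(70.606/52.328)
    = 0.070829 × 0.13011 = 0.009216 m

S_c ≈ 0.00922 m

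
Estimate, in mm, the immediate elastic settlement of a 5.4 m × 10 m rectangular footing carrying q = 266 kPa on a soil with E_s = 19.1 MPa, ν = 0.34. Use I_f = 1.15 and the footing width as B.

S_e ≈ 76.5 mm

Immediate (elastic) settlement: S_e = q·B·(1−ν²)/E_s · I_f.
E_s = 19.1 MPa = 19100 kPa.
S_e = 266 × 5.4 × (1 − 0.34²) / 19100 × 1.15
    = 266 × 5.4 × 0.8844 / 19100 × 1.15
    = 0.07649 m = 76.49 mm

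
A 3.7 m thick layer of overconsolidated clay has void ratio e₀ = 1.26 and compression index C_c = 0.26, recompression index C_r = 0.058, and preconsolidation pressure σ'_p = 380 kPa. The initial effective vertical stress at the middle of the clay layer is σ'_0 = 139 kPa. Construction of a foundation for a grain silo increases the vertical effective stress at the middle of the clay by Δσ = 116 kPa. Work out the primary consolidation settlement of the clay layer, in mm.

S_c ≈ 25 mm

Final effective stress: σ'_f = 139 + 116 = 255 kPa.
σ'_f = 255 ≤ σ'_p = 380 kPa, so the clay remains overconsolidated and only the recompression index applies:
S_c = C_r·H/(1+e₀)·log₁₀(σ'_f/σ'_0) = 0.058×3.7/2.26×log₁₀(255/139)
    = 0.094958 × 0.26353 = 0.02502 m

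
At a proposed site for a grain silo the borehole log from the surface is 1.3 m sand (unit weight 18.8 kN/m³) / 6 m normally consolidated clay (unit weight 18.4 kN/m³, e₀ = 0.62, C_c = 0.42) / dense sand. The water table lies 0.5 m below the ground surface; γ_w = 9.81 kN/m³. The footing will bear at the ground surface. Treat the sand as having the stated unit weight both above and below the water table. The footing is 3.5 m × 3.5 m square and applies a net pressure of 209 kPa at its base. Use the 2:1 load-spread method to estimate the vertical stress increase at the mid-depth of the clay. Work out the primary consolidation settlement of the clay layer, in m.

Mid-depth of clay below the ground surface: z = 1.3 + 6/2 = 4.3 m.
Total vertical stress at mid-clay: σ_v = 18.8×1.3 + 18.4×3 = 79.64 kPa.
Pore pressure: u = 9.81×(4.3 − 0.5) = 37.278 kPa.
Initial effective stress: σ'_0 = σ_v − u = 79.64 − 37.278 = 42.362 kPa.
Stress increase at mid-clay by the 2:1 spreading method:
Δσ = qBL/((B+z)(L+z)) = 209×3.5×3.5/((3.5+4.3)(3.5+4.3)) = 42.082 kPa
Final effective stress: σ'_f = σ'_0 + Δσ = 42.362 + 42.082 = 84.444 kPa.
Normally consolidated clay, so the full stress increment lies on the virgin compression line:
S_c = C_c·H/(1+e₀)·log₁₀(σ'_f/σ'_0) = 0.42×6/(1+0.62)×log₁₀(84.444/42.362)
    = 1.5556 × 0.29959 = 0.466 m

S_c ≈ 0.466 m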